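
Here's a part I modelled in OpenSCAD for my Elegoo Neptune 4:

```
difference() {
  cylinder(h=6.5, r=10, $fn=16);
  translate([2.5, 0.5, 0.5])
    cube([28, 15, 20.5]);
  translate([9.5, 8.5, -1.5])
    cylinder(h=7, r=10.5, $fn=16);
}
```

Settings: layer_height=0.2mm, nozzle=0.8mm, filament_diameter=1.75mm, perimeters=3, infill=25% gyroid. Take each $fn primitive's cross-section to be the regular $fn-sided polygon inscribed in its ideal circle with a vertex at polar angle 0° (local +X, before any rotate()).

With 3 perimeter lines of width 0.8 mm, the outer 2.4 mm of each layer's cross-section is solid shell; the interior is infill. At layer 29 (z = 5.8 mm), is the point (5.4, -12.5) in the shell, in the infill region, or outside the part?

At z = 5.8 mm: the cylinder: section is a regular 16-gon, circumradius r=10; the cube at (2.5, 0.5) (footprint 28×15) is included at this height; the cylinder at (9.5, 8.5) does not reach this height (z outside [-1.5, 5.5]); After the difference (first − rest): starting from the r=10 cylinder, the 28×15 cube at (2.5, 0.5) partially overlaps it — only the 48.43 mm² overlap (of its 420.00 mm²) is removed, clipping the outline — 1 connected region. Overall, the cross-section is a single solid region. The nearest boundary edge runs (7.07, -7.07)→(3.83, -9.24); distance from the point to it = 3.62 mm. The point is not inside any of the regions above, so it lies outside the cross-section (3.62 mm from the nearest boundary).

outside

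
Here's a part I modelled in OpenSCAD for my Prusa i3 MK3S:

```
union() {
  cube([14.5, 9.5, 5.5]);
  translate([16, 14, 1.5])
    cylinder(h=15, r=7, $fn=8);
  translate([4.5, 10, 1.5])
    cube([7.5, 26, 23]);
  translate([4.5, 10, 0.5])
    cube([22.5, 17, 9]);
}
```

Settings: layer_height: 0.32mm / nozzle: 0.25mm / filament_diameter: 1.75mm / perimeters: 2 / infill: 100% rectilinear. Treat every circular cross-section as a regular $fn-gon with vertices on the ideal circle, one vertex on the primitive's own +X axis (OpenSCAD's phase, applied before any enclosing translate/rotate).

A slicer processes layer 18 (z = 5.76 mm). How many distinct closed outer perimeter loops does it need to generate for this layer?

1

At z = 5.76 mm: the cube is not intersected at this z (z outside [0, 5.5]); the r=7 cylinder at (16, 14) contributes a regular 8-gon of circumradius 7; the 7.5×26 cube at (4.5, 10) contributes its full rectangle; the cube at (4.5, 10) (footprint 22.5×17) is included at this height; Merging all regions: the regions partially overlap (shared area 246.17 mm²), so overlapping operands fuse into one piece — 1 connected region. The result has 1 disconnected region.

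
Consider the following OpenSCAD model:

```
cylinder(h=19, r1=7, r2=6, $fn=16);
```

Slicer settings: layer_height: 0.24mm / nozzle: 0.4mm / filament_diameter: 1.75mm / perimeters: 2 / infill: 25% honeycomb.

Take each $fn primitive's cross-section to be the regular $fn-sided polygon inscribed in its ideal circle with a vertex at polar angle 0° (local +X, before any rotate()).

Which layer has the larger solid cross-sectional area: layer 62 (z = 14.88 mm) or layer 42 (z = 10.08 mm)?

layer 42 (z = 10.08 mm)

Layer 62 (z = 14.88): the cone contributes a regular 16-gon of circumradius 6.217 (interpolated between r1=7 and r2=6 at t=0.783) (area = (16/2)·6.217²·sin(360°/16) = 118.32 mm²). So its area = 118.32 mm². Layer 42 (z = 10.08): the cone: at t=0.531 of its height the radius interpolates to r₁+(r₂−r₁)t = 6.469, giving a regular 16-gon of that circumradius (area = (16/2)·6.469²·sin(360°/16) = 128.13 mm²). So its area = 128.13 mm². Layer 42 is larger (128.13 vs 118.32 mm²).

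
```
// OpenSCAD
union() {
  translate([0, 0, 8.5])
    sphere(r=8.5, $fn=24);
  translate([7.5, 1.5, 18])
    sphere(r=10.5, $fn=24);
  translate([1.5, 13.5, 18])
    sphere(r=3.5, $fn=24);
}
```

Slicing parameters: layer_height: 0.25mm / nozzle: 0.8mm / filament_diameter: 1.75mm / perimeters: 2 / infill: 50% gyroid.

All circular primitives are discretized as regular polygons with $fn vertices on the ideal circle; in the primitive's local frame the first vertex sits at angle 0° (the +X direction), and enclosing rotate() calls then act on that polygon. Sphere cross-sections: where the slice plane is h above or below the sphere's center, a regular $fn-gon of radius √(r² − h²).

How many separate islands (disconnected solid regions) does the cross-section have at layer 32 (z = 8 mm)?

At z = 8 mm: the sphere: section is a regular 24-gon, circumradius = √(r²−h²) = √(8.5²−0.5²) = 8.485; the r=10.5 sphere at (7.5, 1.5) contributes a regular 24-gon of circumradius √(10.5²−10²) = 3.202; the sphere at (1.5, 13.5) is not intersected at this z (|z−center|=10.000 > r=3.5); Merging all regions: the regions partially overlap (shared area 19.63 mm²), so overlapping operands fuse into one piece — 1 connected region. Overall, the cross-section is a single solid region. Island count = 1.

1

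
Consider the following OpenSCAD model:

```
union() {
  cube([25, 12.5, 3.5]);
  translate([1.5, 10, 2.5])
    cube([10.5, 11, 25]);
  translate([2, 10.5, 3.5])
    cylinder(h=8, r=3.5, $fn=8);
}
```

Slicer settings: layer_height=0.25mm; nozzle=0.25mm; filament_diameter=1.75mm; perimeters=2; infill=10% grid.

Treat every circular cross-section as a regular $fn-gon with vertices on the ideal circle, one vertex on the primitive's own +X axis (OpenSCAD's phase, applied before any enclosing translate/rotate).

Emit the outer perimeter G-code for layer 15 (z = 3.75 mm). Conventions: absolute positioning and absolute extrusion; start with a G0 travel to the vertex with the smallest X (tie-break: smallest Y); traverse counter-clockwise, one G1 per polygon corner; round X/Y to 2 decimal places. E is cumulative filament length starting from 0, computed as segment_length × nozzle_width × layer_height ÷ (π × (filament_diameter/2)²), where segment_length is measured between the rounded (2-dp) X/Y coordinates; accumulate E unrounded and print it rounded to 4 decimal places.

At z = 3.75 mm: the cube does not reach this height (z outside [0, 3.5]); the 10.5×11 cube at (1.5, 10) contributes its full rectangle; the cylinder at (2, 10.5): section is a regular 8-gon, circumradius r=3.5; Merging all regions: the regions partially overlap (shared area 12.31 mm²), so overlapping operands fuse into one piece — 1 connected region. The outline is a single polygon with 10 vertices. Extrusion per mm of travel: 0.25 × 0.25 / (π × 0.875²) = 0.025984. Accumulating E over each segment gives final E = 1.3094.

G0 X-1.50 Y10.50 Z3.75
G1 X-0.47 Y8.03 E0.0695
G1 X2.00 Y7.00 E0.1391
G1 X4.47 Y8.03 E0.2086
G1 X5.29 Y10.00 E0.2641
G1 X12.00 Y10.00 E0.4384
G1 X12.00 Y21.00 E0.7242
G1 X1.50 Y21.00 E0.9971
G1 X1.50 Y13.79 E1.1844
G1 X-0.47 Y12.97 E1.2399
G1 X-1.50 Y10.50 E1.3094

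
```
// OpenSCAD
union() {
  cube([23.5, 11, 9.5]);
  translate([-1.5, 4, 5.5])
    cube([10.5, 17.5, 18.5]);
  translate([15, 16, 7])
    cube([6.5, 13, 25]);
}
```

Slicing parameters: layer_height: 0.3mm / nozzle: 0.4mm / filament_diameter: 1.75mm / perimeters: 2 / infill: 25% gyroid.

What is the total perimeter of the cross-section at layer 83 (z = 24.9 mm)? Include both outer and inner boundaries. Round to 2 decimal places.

At z = 24.9 mm: the cube is absent (z outside [0, 9.5]); the cube at (-1.5, 4) does not reach this height (z outside [5.5, 24]); the cube at (15, 16) is present — its section is the full 6.5×13 rectangle (perimeter 39.00 mm); Taking the union: only the 6.5×13 cube at (15, 16) is present, so the union is just that shape — boundary = 39.00 mm. Overall, the cross-section is a single solid region. Total boundary length (outer) = 39.00 mm.

39.00 mm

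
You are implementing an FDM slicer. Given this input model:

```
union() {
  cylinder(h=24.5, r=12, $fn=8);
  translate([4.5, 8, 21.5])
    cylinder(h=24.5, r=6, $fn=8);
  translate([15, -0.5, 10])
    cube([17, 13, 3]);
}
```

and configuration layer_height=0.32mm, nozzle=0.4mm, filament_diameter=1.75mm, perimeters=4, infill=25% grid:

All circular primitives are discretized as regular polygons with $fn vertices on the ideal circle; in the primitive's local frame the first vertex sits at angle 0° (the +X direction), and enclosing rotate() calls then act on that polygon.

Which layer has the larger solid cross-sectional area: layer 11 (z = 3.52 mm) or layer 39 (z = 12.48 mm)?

layer 39 (z = 12.48 mm)

Layer 11 (z = 3.52): the r=12 cylinder contributes a regular 8-gon of circumradius 12 (area = (8/2)·12.000²·sin(360°/8) = 407.29 mm²); the cylinder at (4.5, 8) does not reach this height (z outside [21.5, 46]); the cube at (15, -0.5) is not intersected at this z (z outside [10, 13]); Taking the union: only the r=12 cylinder is present, so the union is just that shape — area = 407.29 mm². So its area = 407.29 mm². Layer 39 (z = 12.48): the r=12 cylinder gives a regular 8-gon of circumradius 12 (constant along its height) (area = (8/2)·12.000²·sin(360°/8) = 407.29 mm²); the cylinder at (4.5, 8) does not reach this height (z outside [21.5, 46]); the cube at (15, -0.5) is present — its section is the full 17×13 rectangle (area 221.00 mm²); Taking the union: the 2 present regions are separate (no shared area or edge), so areas and boundary lengths simply add and each stays a separate island — area = 628.29 mm². So its area = 628.29 mm². Layer 39 is larger (628.29 vs 407.29 mm²).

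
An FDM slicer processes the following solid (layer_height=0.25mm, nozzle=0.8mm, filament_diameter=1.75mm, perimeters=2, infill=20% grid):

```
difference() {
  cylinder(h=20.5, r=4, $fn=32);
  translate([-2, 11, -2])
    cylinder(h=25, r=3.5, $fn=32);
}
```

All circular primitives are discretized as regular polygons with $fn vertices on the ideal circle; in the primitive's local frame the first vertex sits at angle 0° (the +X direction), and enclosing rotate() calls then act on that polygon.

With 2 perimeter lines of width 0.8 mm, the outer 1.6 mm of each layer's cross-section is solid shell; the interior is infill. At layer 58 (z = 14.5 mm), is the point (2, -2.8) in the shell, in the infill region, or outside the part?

shell

At z = 14.5 mm: the r=4 cylinder gives a regular 32-gon of circumradius 4 (constant along its height); the cylinder at (-2, 11): section is a regular 32-gon, circumradius r=3.5; Taking the first minus the rest: starting from the r=4 cylinder, the r=3.5 cylinder at (-2, 11) misses the remaining region (no effect) — 1 connected region. Overall, the cross-section is a single solid region. The nearest boundary edge runs (2.83, -2.83)→(2.22, -3.33); distance from the point to it = 0.55 mm. The point is inside the cross-section, 0.55 mm from the nearest boundary — within the 1.6 mm shell band (2 × 0.8).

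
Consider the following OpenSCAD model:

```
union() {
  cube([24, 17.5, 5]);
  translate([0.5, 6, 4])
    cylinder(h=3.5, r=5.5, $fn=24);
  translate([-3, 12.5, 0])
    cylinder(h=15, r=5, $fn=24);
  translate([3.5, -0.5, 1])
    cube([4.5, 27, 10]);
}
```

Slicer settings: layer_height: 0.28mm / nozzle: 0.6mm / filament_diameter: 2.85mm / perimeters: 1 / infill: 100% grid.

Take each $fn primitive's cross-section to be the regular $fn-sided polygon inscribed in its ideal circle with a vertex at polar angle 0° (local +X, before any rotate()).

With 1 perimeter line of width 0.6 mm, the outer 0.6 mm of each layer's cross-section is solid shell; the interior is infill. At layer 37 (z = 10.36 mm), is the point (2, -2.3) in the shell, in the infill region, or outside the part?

At z = 10.36 mm: the cube is absent (z outside [0, 5]); the cylinder at (0.5, 6) does not reach this height (z outside [4, 7.5]); the r=5 cylinder at (-3, 12.5) gives a regular 24-gon of circumradius 5 (constant along its height); the cube at (3.5, -0.5) is present — its section is the full 4.5×27 rectangle; Merging all regions: the 2 present regions are separate (no shared area or edge), so areas and boundary lengths simply add and each stays a separate island — 2 connected regions. Overall, the cross-section has 2 separate islands. The nearest boundary edge runs (8.00, -0.50)→(3.50, -0.50); distance from the point to it = 2.34 mm. The point is not inside any of the regions above, so it lies outside the cross-section (2.34 mm from the nearest boundary).

outside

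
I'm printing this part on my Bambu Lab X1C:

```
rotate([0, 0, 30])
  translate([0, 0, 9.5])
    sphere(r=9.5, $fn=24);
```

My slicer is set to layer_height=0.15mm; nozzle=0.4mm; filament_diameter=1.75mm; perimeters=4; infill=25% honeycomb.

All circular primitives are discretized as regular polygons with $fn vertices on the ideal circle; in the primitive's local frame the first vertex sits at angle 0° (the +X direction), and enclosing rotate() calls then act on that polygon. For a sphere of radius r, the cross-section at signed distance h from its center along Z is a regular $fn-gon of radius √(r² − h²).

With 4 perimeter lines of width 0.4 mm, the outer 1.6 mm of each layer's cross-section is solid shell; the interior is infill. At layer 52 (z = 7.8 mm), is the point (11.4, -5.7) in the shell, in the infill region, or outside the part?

outside

At z = 7.8 mm: the r=9.5 sphere slices to a regular 24-gon of circumradius 9.347 (√(r²−h²) with h=1.7 from center); (rotated 30° about Z; rotation is an isometry so areas/perimeters/island counts are preserved). Overall, the cross-section is a single solid region. Undo the 30° rotation: the query point maps to (7.023, -10.636) in the un-rotated model frame. The nearest boundary edge runs (4.67, -8.09)→(6.61, -6.61); distance from the point to it = 3.45 mm. The point is not inside any of the regions above, so it lies outside the cross-section (3.45 mm from the nearest boundary).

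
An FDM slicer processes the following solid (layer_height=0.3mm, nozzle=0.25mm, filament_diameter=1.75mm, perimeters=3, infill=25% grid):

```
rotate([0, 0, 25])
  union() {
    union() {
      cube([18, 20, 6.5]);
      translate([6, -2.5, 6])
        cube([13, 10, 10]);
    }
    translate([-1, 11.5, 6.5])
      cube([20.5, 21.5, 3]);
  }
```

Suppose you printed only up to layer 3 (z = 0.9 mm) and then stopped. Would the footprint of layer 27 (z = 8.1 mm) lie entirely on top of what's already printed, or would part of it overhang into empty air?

part overhangs

Compare the two slices. At z = 0.9: the cube is present — its section is the full 18×20 rectangle (area 360.00 mm²); the cube at (6, -2.5) is not intersected at this z (z outside [6, 16]); Taking the union: only the 18×20 cube is present, so the union is just that shape — area = 360.00 mm²; the cube at (-1, 11.5) is absent (z outside [6.5, 9.5]); Merging all regions: only the result so far is present, so the union is just that shape — area = 360.00 mm²; (whole slice rotated 25° about Z — lengths, areas and connectivity unchanged). At z = 8.1: the cube does not reach this height (z outside [0, 6.5]); the 13×10 cube at (6, -2.5) contributes its full rectangle (area 130.00 mm²); Merging all regions: only the 13×10 cube at (6, -2.5) is present, so the union is just that shape — area = 130.00 mm²; the cube at (-1, 11.5) (footprint 20.5×21.5) is included at this height (area 440.75 mm²); Taking the union: the 2 present regions are separate (no shared area or edge), so areas and boundary lengths simply add and each stays a separate island — area = 570.75 mm²; (rotated 25° about Z; rotation is an isometry so areas/perimeters/island counts are preserved). Checking containment: at z = 8.1 the cross-section extends beyond the z = 0.9 cross-section by about 327.75 mm².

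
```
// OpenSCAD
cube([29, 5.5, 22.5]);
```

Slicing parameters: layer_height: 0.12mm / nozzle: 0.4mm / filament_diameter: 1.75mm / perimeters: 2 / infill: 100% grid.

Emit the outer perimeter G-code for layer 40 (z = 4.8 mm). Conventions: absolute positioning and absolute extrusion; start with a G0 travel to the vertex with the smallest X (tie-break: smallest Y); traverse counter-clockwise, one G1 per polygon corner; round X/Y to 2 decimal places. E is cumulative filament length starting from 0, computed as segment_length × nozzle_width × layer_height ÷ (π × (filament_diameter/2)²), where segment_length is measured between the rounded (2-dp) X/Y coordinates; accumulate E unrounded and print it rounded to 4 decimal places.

At z = 4.8 mm: the cube (footprint 29×5.5) is included at this height. The outline is a single polygon with 4 vertices. Extrusion per mm of travel: 0.4 × 0.12 / (π × 0.875²) = 0.019956. Accumulating E over each segment gives final E = 1.3770.

G0 X0.00 Y0.00 Z4.80
G1 X29.00 Y0.00 E0.5787
G1 X29.00 Y5.50 E0.6885
G1 X0.00 Y5.50 E1.2672
G1 X0.00 Y0.00 E1.3770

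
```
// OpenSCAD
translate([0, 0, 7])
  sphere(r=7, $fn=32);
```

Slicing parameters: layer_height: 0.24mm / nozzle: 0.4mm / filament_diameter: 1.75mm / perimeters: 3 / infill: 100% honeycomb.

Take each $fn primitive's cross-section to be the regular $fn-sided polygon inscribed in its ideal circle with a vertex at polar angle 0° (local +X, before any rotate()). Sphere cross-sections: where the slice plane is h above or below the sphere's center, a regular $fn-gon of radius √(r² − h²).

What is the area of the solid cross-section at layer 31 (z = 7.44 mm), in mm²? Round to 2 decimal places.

At z = 7.44 mm: the sphere: section is a regular 32-gon, circumradius = √(r²−h²) = √(7²−0.44²) = 6.986 (area = (32/2)·6.986²·sin(360°/32) = 152.35 mm²). Overall, the cross-section is a single solid region. Net area = 152.35 mm².

152.35 mm²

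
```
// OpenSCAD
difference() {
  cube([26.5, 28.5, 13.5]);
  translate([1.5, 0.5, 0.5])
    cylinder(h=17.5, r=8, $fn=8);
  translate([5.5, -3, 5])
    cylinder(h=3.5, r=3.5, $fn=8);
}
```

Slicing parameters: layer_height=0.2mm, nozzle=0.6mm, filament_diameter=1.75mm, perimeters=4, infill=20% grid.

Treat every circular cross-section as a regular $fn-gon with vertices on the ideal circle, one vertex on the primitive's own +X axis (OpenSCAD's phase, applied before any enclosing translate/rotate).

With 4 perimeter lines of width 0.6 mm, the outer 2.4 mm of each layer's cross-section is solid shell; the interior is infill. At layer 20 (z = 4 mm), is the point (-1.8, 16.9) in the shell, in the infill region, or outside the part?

At z = 4 mm: the cube is present — its section is the full 26.5×28.5 rectangle; the r=8 cylinder at (1.5, 0.5) gives a regular 8-gon of circumradius 8 (constant along its height); the cylinder at (5.5, -3) is not intersected at this z (z outside [5, 8.5]); Subtracting the remaining from the first: starting from the 26.5×28.5 cube, the r=8 cylinder at (1.5, 0.5) partially overlaps it — only the 61.49 mm² overlap (of its 181.02 mm²) is removed, clipping the outline — 1 connected region. Overall, the cross-section is a single solid region. The nearest boundary edge runs (0.00, 7.88)→(0.00, 28.50); distance from the point to it = 1.80 mm. The point is not inside any of the regions above, so it lies outside the cross-section (1.80 mm from the nearest boundary).

outside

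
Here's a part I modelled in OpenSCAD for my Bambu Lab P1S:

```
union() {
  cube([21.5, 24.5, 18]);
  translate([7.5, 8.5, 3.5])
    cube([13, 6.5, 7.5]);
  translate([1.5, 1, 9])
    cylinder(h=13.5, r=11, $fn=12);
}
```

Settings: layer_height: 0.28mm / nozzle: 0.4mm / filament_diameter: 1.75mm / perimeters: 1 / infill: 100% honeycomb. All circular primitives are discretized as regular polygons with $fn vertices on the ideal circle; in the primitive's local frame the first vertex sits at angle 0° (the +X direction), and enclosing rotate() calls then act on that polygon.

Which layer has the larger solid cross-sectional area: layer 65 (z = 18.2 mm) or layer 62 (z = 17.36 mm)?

layer 62 (z = 17.36 mm)

Layer 65 (z = 18.2): the cube does not reach this height (z outside [0, 18]); the cube at (7.5, 8.5) is not intersected at this z (z outside [3.5, 11]); the r=11 cylinder at (1.5, 1) gives a regular 12-gon of circumradius 11 (constant along its height) (area = (12/2)·11.000²·sin(360°/12) = 363.00 mm²); Taking the union: only the r=11 cylinder at (1.5, 1) is present, so the union is just that shape — area = 363.00 mm². So its area = 363.00 mm². Layer 62 (z = 17.36): the 21.5×24.5 cube contributes its full rectangle (area 526.75 mm²); the cube at (7.5, 8.5) does not reach this height (z outside [3.5, 11]); the r=11 cylinder at (1.5, 1) contributes a regular 12-gon of circumradius 11 (area = (12/2)·11.000²·sin(360°/12) = 363.00 mm²); Merging all regions: the regions partially overlap — summed areas 889.75 mm² minus the doubly-counted overlap 119.31 mm² gives 770.44 mm² — area = 770.44 mm². So its area = 770.44 mm². Layer 62 is larger (770.44 vs 363.00 mm²).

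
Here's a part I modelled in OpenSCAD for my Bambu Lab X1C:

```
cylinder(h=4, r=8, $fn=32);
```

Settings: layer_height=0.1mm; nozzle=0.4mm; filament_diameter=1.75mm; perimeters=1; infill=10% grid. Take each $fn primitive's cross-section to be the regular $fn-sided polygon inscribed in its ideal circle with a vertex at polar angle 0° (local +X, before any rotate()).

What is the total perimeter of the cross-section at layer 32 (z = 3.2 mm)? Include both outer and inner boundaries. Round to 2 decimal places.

50.18 mm

At z = 3.2 mm: the r=8 cylinder gives a regular 32-gon of circumradius 8 (constant along its height) (perimeter = 2·32·8.000·sin(180°/32) = 50.18 mm). Overall, the cross-section is a single solid region. Total boundary length (outer) = 50.18 mm.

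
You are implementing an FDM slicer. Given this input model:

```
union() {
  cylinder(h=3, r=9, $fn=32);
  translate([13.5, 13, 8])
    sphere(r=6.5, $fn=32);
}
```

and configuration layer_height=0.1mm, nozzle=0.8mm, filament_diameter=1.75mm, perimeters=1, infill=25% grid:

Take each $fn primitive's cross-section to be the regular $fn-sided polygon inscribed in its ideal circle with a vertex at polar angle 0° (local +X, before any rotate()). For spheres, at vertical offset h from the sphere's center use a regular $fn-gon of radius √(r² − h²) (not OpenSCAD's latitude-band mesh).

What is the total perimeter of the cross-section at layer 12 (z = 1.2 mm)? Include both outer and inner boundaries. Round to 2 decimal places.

At z = 1.2 mm: the cylinder: section is a regular 32-gon, circumradius r=9 (perimeter = 2·32·9.000·sin(180°/32) = 56.46 mm); the sphere at (13.5, 13) does not reach this height (|z−center|=6.800 > r=6.5); Combining (union): only the r=9 cylinder is present, so the union is just that shape — boundary = 56.46 mm. Overall, the cross-section is a single solid region. Total boundary length (outer) = 56.46 mm.

56.46 mm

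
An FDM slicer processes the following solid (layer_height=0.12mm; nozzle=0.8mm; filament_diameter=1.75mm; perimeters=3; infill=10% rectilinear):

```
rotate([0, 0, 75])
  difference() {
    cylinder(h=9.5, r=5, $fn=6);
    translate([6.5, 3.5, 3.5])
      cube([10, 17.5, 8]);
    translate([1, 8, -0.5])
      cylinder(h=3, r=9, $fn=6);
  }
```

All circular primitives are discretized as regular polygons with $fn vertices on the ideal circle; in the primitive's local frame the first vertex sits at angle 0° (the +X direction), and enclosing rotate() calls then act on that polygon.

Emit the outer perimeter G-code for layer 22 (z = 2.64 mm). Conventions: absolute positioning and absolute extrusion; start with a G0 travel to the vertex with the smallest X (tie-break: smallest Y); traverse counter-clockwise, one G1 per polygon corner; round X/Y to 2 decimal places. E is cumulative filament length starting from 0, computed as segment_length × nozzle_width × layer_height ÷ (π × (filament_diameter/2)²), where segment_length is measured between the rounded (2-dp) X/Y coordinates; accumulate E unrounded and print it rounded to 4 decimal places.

G0 X-4.83 Y-1.29 Z2.64
G1 X-1.29 Y-4.83 E0.1998
G1 X3.54 Y-3.54 E0.3993
G1 X4.83 Y1.29 E0.5989
G1 X1.29 Y4.83 E0.7987
G1 X-3.54 Y3.54 E0.9982
G1 X-4.83 Y-1.29 E1.1978

At z = 2.64 mm: the cylinder: section is a regular 6-gon, circumradius r=5; the cube at (6.5, 3.5) does not reach this height (z outside [3.5, 11.5]); the cylinder at (1, 8) is absent (z outside [-0.5, 2.5]); Taking the first minus the rest: none of the subtracted shapes is present at this height, so the r=5 cylinder is unchanged — 1 connected region; (rotated 75° about Z; rotation is an isometry so areas/perimeters/island counts are preserved). The outline is a single polygon with 6 vertices. Extrusion per mm of travel: 0.8 × 0.12 / (π × 0.875²) = 0.039912. Accumulating E over each segment gives final E = 1.1978.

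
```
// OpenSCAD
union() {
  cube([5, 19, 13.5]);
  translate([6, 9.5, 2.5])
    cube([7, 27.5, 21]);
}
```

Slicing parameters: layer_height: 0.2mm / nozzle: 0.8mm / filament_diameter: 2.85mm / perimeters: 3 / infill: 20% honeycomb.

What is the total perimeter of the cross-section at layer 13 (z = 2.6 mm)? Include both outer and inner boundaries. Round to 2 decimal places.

117.00 mm

At z = 2.6 mm: the cube is present — its section is the full 5×19 rectangle (perimeter 48.00 mm); the 7×27.5 cube at (6, 9.5) contributes its full rectangle (perimeter 69.00 mm); Taking the union: the 2 present regions are separate (no shared area or edge), so areas and boundary lengths simply add and each stays a separate island — boundary = 117.00 mm. Overall, the cross-section has 2 separate islands. Total boundary length (outer) = 117.00 mm.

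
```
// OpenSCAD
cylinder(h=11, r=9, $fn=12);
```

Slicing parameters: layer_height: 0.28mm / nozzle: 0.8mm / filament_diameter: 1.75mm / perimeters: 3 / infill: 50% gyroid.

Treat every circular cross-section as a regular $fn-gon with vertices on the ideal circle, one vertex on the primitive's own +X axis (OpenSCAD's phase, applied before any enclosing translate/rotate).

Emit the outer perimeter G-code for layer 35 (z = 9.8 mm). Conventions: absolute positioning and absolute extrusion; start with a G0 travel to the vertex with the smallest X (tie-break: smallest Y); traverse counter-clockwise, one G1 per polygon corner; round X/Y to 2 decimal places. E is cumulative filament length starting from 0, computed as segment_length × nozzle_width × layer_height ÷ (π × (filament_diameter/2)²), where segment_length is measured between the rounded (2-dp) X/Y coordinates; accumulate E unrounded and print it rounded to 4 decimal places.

At z = 9.8 mm: the cylinder: section is a regular 12-gon, circumradius r=9. The outline is a single polygon with 12 vertices. Extrusion per mm of travel: 0.8 × 0.28 / (π × 0.875²) = 0.093128. Accumulating E over each segment gives final E = 5.2049.

G0 X-9.00 Y0.00 Z9.80
G1 X-7.79 Y-4.50 E0.4340
G1 X-4.50 Y-7.79 E0.8673
G1 X0.00 Y-9.00 E1.3012
G1 X4.50 Y-7.79 E1.7352
G1 X7.79 Y-4.50 E2.1685
G1 X9.00 Y0.00 E2.6025
G1 X7.79 Y4.50 E3.0364
G1 X4.50 Y7.79 E3.4697
G1 X0.00 Y9.00 E3.9037
G1 X-4.50 Y7.79 E4.3377
G1 X-7.79 Y4.50 E4.7710
G1 X-9.00 Y0.00 E5.2049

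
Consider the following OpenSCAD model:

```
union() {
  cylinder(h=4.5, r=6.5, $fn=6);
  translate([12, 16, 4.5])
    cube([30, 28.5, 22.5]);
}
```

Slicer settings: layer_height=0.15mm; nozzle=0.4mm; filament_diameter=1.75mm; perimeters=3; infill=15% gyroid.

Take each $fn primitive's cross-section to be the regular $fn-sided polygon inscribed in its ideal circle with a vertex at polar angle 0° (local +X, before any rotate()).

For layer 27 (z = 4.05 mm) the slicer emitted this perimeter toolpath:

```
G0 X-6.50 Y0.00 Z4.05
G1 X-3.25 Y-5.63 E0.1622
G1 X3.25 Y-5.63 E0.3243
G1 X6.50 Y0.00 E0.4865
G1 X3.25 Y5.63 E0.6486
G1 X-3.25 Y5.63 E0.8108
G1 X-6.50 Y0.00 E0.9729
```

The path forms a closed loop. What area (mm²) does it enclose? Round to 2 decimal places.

109.78 mm²

Apply the shoelace formula to the sequence of (X, Y) vertices; enclosed area = 109.78 mm².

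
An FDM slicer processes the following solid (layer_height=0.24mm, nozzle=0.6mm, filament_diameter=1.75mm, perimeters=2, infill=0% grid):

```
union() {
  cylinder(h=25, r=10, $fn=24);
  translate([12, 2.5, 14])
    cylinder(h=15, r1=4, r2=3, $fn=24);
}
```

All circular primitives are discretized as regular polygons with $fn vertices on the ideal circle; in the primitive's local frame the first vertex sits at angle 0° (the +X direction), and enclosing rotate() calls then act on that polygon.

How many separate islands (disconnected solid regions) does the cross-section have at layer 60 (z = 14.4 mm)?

At z = 14.4 mm: the cylinder: section is a regular 24-gon, circumradius r=10; the cone at (12, 2.5) (r1=4→r2=3) has section circumradius 3.973 here — a regular 24-gon; Merging all regions: the regions partially overlap (shared area 6.39 mm²), so overlapping operands fuse into one piece — 1 connected region. Overall, the cross-section is a single solid region. Island count = 1.

1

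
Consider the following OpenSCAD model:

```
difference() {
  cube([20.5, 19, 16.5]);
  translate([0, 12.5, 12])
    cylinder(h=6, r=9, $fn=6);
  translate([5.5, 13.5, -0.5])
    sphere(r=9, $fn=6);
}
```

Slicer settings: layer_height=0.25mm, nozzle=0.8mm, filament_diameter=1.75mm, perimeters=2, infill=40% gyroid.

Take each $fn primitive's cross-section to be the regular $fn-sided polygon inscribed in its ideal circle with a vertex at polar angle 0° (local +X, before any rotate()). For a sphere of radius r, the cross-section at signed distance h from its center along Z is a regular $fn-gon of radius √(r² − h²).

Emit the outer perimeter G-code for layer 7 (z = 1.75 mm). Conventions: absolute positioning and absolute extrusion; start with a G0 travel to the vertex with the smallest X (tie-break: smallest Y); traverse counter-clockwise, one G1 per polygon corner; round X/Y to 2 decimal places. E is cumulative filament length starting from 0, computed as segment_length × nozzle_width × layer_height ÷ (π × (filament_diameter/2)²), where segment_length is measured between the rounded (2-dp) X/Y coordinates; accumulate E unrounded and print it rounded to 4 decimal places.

At z = 1.75 mm: the cube (footprint 20.5×19) is included at this height; the cylinder at (0, 12.5) is absent (z outside [12, 18]); the r=9 sphere at (5.5, 13.5) contributes a regular 6-gon of circumradius √(9²−2.25²) = 8.714; After the difference (first − rest): starting from the 20.5×19 cube, the r=9 sphere at (5.5, 13.5) partially overlaps it — only the 159.14 mm² overlap (of its 197.29 mm²) is removed, clipping the outline — 1 connected region. The outline is a single polygon with 8 vertices. Extrusion per mm of travel: 0.8 × 0.25 / (π × 0.875²) = 0.083150. Accumulating E over each segment gives final E = 6.8979.

G0 X0.00 Y0.00 Z1.75
G1 X20.50 Y0.00 E1.7046
G1 X20.50 Y19.00 E3.2844
G1 X11.04 Y19.00 E4.0710
G1 X14.21 Y13.50 E4.5989
G1 X9.86 Y5.95 E5.3234
G1 X1.14 Y5.95 E6.0485
G1 X0.00 Y7.93 E6.2385
G1 X0.00 Y0.00 E6.8979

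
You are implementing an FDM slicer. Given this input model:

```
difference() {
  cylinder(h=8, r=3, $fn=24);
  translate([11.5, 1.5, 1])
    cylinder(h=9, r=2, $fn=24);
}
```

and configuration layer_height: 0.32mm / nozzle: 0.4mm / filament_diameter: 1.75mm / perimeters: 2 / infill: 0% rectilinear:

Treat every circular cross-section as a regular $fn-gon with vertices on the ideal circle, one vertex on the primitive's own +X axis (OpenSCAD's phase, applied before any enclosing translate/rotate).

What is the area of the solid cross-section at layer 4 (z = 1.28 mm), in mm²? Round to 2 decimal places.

At z = 1.28 mm: the cylinder: section is a regular 24-gon, circumradius r=3 (area = (24/2)·3.000²·sin(360°/24) = 27.95 mm²); the r=2 cylinder at (11.5, 1.5) contributes a regular 24-gon of circumradius 2 (area = (24/2)·2.000²·sin(360°/24) = 12.42 mm²); Taking the first minus the rest: starting from the r=3 cylinder (27.95 mm²), the r=2 cylinder at (11.5, 1.5) misses the remaining region (no effect) — area = 27.95 mm². Overall, the cross-section is a single solid region. Net area = 27.95 mm².

27.95 mm²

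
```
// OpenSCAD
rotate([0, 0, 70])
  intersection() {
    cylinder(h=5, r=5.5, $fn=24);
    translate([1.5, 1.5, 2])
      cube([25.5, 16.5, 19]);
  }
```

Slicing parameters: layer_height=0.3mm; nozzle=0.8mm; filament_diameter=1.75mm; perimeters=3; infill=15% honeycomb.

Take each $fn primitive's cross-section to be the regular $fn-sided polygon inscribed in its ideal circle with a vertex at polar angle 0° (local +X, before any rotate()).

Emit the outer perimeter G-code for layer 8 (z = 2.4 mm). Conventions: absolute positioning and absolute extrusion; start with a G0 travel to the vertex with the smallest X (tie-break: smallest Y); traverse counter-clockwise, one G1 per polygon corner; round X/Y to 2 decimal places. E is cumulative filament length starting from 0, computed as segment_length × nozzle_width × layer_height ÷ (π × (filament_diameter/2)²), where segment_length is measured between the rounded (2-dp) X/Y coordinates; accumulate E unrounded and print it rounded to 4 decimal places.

At z = 2.4 mm: the r=5.5 cylinder contributes a regular 24-gon of circumradius 5.5; the cube at (1.5, 1.5) is present — its section is the full 25.5×16.5 rectangle; After intersecting: the 25.5×16.5 cube at (1.5, 1.5) partially overlaps the r=5.5 cylinder; clipping to the common part keeps 9.54 mm² — 1 connected region; (whole slice rotated 70° about Z — lengths, areas and connectivity unchanged). The outline is a single polygon with 6 vertices. Extrusion per mm of travel: 0.8 × 0.3 / (π × 0.875²) = 0.099780. Accumulating E over each segment gives final E = 1.3120.

G0 X-4.45 Y3.22 Z2.40
G1 X-0.90 Y1.92 E0.3772
G1 X0.40 Y5.48 E0.7554
G1 X-0.96 Y5.42 E0.8912
G1 X-2.32 Y4.98 E1.0338
G1 X-3.54 Y4.21 E1.1778
G1 X-4.45 Y3.22 E1.3120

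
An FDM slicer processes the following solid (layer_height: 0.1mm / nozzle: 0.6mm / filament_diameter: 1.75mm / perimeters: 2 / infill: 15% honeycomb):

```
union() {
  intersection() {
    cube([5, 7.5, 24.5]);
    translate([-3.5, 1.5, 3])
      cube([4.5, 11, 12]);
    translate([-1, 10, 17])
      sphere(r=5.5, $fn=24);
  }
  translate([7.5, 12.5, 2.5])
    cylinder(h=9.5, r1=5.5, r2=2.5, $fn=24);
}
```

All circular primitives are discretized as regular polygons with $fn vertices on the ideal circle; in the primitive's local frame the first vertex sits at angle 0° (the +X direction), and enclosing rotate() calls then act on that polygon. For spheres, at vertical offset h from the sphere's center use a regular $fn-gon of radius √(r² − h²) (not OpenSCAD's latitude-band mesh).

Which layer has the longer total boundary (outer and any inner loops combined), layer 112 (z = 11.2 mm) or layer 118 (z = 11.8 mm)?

layer 112 (z = 11.2 mm)

Layer 112 (z = 11.2): the cube is present — its section is the full 5×7.5 rectangle (perimeter 25.00 mm); the cube at (-3.5, 1.5) is present — its section is the full 4.5×11 rectangle (perimeter 31.00 mm); the sphere at (-1, 10) is not intersected at this z (|z−center|=5.800 > r=5.5); Keeping only the common overlap: at least one operand is absent at this height, so nothing remains; the cone at (7.5, 12.5) contributes a regular 24-gon of circumradius 2.753 (interpolated between r1=5.5 and r2=2.5 at t=0.916) (perimeter = 2·24·2.753·sin(180°/24) = 17.25 mm); Combining (union): only the cone at (7.5, 12.5) is present, so the union is just that shape — boundary = 17.25 mm. So its perimeter = 17.25 mm. Layer 118 (z = 11.8): the 5×7.5 cube contributes its full rectangle (perimeter 25.00 mm); the cube at (-3.5, 1.5) (footprint 4.5×11) is included at this height (perimeter 31.00 mm); the r=5.5 sphere at (-1, 10) slices to a regular 24-gon of circumradius 1.792 (√(r²−h²) with h=5.2 from center) (perimeter = 2·24·1.792·sin(180°/24) = 11.23 mm); Taking the intersection: the 4.5×11 cube at (-3.5, 1.5) partially overlaps the 5×7.5 cube; clipping to the common part keeps 6.00 mm²; the r=5.5 sphere at (-1, 10) does not overlap the running intersection (empty) — nothing remains; the cone at (7.5, 12.5) contributes a regular 24-gon of circumradius 2.563 (interpolated between r1=5.5 and r2=2.5 at t=0.979) (perimeter = 2·24·2.563·sin(180°/24) = 16.06 mm); Merging all regions: only the cone at (7.5, 12.5) is present, so the union is just that shape — boundary = 16.06 mm. So its perimeter = 16.06 mm. Layer 112 is larger (17.25 vs 16.06 mm).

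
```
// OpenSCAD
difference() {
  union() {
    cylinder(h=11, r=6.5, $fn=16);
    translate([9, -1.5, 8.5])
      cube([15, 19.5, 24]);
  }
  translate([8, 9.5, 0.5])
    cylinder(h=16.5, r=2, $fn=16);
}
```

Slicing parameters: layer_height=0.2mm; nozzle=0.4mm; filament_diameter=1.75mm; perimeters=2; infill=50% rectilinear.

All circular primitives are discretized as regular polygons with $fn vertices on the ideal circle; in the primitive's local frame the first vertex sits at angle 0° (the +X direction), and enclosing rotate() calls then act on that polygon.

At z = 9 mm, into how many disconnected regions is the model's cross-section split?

At z = 9 mm: the cylinder: section is a regular 16-gon, circumradius r=6.5; the 15×19.5 cube at (9, -1.5) contributes its full rectangle; Combining (union): the 2 present regions are separate (no shared area or edge), so areas and boundary lengths simply add and each stays a separate island — 2 connected regions; the r=2 cylinder at (8, 9.5) contributes a regular 16-gon of circumradius 2; Subtracting the remaining from the first: starting from that combined region, the r=2 cylinder at (8, 9.5) partially overlaps it — only the 2.35 mm² overlap (of its 12.25 mm²) is removed, clipping the outline — 2 connected regions. The result has 2 disconnected regions.

2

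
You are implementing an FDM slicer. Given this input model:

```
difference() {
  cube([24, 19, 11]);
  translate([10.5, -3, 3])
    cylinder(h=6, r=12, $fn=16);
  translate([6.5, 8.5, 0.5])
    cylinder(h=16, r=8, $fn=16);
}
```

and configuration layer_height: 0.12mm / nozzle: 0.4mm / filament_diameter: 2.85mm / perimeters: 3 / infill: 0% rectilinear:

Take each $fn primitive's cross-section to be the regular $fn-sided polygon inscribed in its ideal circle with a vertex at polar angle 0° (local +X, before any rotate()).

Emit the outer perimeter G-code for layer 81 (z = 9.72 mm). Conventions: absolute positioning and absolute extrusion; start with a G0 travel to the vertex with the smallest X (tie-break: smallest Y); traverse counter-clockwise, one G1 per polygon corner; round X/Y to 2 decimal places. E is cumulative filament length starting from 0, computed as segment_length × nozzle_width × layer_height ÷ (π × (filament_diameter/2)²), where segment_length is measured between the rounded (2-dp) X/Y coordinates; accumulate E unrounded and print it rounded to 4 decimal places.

At z = 9.72 mm: the cube (footprint 24×19) is included at this height; the cylinder at (10.5, -3) is not intersected at this z (z outside [3, 9]); the r=8 cylinder at (6.5, 8.5) gives a regular 16-gon of circumradius 8 (constant along its height); After the difference (first − rest): starting from the 24×19 cube, the r=8 cylinder at (6.5, 8.5) partially overlaps it — only the 187.43 mm² overlap (of its 195.93 mm²) is removed, clipping the outline — 1 connected region. The outline is a single polygon with 19 vertices. Extrusion per mm of travel: 0.4 × 0.12 / (π × 1.425²) = 0.007524. Accumulating E over each segment gives final E = 0.8858.

G0 X0.00 Y0.00 Z9.72
G1 X24.00 Y0.00 E0.1806
G1 X24.00 Y19.00 E0.3235
G1 X0.00 Y19.00 E0.5041
G1 X0.00 Y12.89 E0.5501
G1 X0.84 Y14.16 E0.5616
G1 X3.44 Y15.89 E0.5851
G1 X6.50 Y16.50 E0.6085
G1 X9.56 Y15.89 E0.6320
G1 X12.16 Y14.16 E0.6555
G1 X13.89 Y11.56 E0.6790
G1 X14.50 Y8.50 E0.7025
G1 X13.89 Y5.44 E0.7260
G1 X12.16 Y2.84 E0.7495
G1 X9.56 Y1.11 E0.7730
G1 X6.50 Y0.50 E0.7964
G1 X3.44 Y1.11 E0.8199
G1 X0.84 Y2.84 E0.8434
G1 X0.00 Y4.11 E0.8549
G1 X0.00 Y0.00 E0.8858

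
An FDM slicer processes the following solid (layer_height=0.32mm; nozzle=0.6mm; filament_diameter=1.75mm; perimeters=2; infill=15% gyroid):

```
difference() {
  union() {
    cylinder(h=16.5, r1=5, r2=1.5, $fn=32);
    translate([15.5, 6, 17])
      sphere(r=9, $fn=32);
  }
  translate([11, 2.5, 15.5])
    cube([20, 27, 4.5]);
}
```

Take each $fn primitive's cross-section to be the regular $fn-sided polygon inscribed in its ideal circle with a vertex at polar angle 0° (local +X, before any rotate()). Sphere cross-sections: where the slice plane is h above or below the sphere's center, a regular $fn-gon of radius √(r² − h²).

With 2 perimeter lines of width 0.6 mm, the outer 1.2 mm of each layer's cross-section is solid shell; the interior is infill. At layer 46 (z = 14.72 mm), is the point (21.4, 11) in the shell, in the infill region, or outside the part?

shell

At z = 14.72 mm: the cone (r1=5→r2=1.5) has section circumradius 1.878 here — a regular 32-gon; the r=9 sphere at (15.5, 6) contributes a regular 32-gon of circumradius √(9²−2.28²) = 8.706; Taking the union: the 2 present regions are separate (no shared area or edge), so areas and boundary lengths simply add and each stays a separate island — 2 connected regions; the cube at (11, 2.5) is not intersected at this z (z outside [15.5, 20]); Taking the first minus the rest: none of the subtracted shapes is present at this height, so that combined region is unchanged — 2 connected regions. Overall, the cross-section has 2 separate islands. The nearest boundary edge runs (21.66, 12.16)→(22.74, 10.84); distance from the point to it = 0.93 mm. (Shell/infill is judged within the island containing the point — the largest one.) The point is inside the cross-section, 0.93 mm from the nearest boundary — within the 1.2 mm shell band (2 × 0.6).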